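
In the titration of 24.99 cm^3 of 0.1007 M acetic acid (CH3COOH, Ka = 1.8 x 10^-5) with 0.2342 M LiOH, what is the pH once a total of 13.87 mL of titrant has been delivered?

12.27

n(acid) = 0.1007 x 0.02499 = 0.002516 mol; n(LiOH) added = 0.2342 x 0.01387 = 0.003248 mol.
Base is in excess by 0.003248 - 0.002516 = 0.0007319 mol in a total volume of 0.03886 L.
[OH^-] = 0.0007319/0.03886 = 0.01883 M, so pOH = 1.73 and pH = 14.00 - 1.73 = 12.27.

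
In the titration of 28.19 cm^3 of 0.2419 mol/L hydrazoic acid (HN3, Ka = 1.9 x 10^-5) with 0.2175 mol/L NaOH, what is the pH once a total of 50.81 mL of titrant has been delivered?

n(acid) = 0.2419 x 0.02819 = 0.006819 mol; n(NaOH) added = 0.2175 x 0.05081 = 0.01105 mol.
Base is in excess by 0.01105 - 0.006819 = 0.004232 mol in a total volume of 0.07900 L.
[OH^-] = 0.004232/0.07900 = 0.05357 M, so pOH = 1.27 and pH = 14.00 - 1.27 = 12.73.

12.73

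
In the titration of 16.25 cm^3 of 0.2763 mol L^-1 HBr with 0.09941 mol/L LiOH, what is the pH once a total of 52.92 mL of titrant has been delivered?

12.05

n(acid) = 0.2763 x 0.01625 = 0.004490 mol; n(LiOH) added = 0.09941 x 0.05292 = 0.005261 mol.
Base is in excess by 0.005261 - 0.004490 = 0.0007709 mol in a total volume of 0.06917 L.
[OH^-] = 0.0007709/0.06917 = 0.01115 M, so pOH = 1.95 and pH = 14.00 - 1.95 = 12.05.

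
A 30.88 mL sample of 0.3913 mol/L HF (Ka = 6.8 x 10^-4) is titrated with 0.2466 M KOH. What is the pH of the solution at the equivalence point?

n(HF) = 0.3913 x 0.03088 = 0.01208 mol; V(KOH) at equivalence = 0.01208/0.2466 = 0.04900 L.
At equivalence all the acid is converted to F-; total volume = 0.03088 + 0.04900 = 0.07988 L, so [F-] = 0.01208/0.07988 = 0.1513 M.
Kb = Kw/Ka = 1.0e-14 / 6.8 x 10^-4 = 1.47e-11.
[OH^-] = sqrt(Kb x [F-]) = sqrt(1.47e-11 x 0.1513) = 1.49e-6 M.
pOH = 5.83, so pH = 14.00 - 5.83 = 8.17.

8.17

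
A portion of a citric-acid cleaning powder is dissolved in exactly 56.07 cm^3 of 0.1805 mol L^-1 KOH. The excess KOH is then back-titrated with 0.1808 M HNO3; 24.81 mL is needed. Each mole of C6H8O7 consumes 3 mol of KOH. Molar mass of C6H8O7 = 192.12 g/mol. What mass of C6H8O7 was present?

Total n(KOH) added = 0.1805 x 0.05607 = 0.01012 mol.
n(HNO3) used = 0.1808 x 0.02481 = 0.004486 mol, which equals the excess n(KOH).
So n(KOH) consumed by the sample = 0.01012 - 0.004486 = 0.005635 mol.
n(C6H8O7) = 0.005635 / 3 = 0.001878 mol.
mass = 0.001878 mol x 192.12 g/mol = 0.361 g.

0.361 g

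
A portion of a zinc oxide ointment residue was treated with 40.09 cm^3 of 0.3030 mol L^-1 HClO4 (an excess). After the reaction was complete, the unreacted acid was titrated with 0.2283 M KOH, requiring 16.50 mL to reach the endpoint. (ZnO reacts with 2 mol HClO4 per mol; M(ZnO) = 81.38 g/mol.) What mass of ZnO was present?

0.341 g

Total n(HClO4) added = 0.3030 x 0.04009 = 0.01215 mol.
n(KOH) used = 0.2283 x 0.01650 = 0.003767 mol, which equals the excess n(HClO4).
So n(HClO4) consumed by the sample = 0.01215 - 0.003767 = 0.008380 mol.
n(ZnO) = 0.008380 / 2 = 0.004190 mol.
mass = 0.004190 mol x 81.38 g/mol = 0.341 g.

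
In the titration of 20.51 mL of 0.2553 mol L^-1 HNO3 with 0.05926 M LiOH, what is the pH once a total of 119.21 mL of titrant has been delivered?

n(acid) = 0.2553 x 0.02051 = 0.005236 mol; n(LiOH) added = 0.05926 x 0.1192 = 0.007064 mol.
Base is in excess by 0.007064 - 0.005236 = 0.001828 mol in a total volume of 0.1397 L.
[OH^-] = 0.001828/0.1397 = 0.01308 M, so pOH = 1.88 and pH = 14.00 - 1.88 = 12.12.

12.12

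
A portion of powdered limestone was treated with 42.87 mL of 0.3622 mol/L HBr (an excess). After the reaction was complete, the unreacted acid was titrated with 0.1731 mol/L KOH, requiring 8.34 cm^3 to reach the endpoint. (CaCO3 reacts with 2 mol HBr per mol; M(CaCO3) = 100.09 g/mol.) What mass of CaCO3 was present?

0.705 g

Total n(HBr) added = 0.3622 x 0.04287 = 0.01553 mol.
n(KOH) used = 0.1731 x 0.008340 = 0.001444 mol, which equals the excess n(HBr).
So n(HBr) consumed by the sample = 0.01553 - 0.001444 = 0.01408 mol.
n(CaCO3) = 0.01408 / 2 = 0.007042 mol.
mass = 0.007042 mol x 100.09 g/mol = 0.705 g.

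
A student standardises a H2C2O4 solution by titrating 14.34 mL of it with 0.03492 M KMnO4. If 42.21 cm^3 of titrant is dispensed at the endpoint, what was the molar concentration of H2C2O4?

0.257 M

n(KMnO4) = 0.03492 x 0.04221 = 0.001474 mol.
From the balanced equation, 2 mol KMnO4 reacts with 5 mol H2C2O4, so n(H2C2O4) = 0.001474 x 5/2 = 0.003685 mol.
[H2C2O4] = 0.003685 / 0.01434 L = 0.257 M.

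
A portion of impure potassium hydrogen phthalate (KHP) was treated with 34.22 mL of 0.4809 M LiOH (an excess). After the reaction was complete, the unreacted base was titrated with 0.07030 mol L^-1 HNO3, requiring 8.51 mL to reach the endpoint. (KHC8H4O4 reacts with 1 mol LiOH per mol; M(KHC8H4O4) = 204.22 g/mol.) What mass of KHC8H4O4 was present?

3.24 g

Total n(LiOH) added = 0.4809 x 0.03422 = 0.01646 mol.
n(HNO3) used = 0.07030 x 0.008510 = 0.0005983 mol, which equals the excess n(LiOH).
So n(LiOH) consumed by the sample = 0.01646 - 0.0005983 = 0.01586 mol.
n(KHC8H4O4) = 0.01586 / 1 = 0.01586 mol.
mass = 0.01586 mol x 204.22 g/mol = 3.24 g.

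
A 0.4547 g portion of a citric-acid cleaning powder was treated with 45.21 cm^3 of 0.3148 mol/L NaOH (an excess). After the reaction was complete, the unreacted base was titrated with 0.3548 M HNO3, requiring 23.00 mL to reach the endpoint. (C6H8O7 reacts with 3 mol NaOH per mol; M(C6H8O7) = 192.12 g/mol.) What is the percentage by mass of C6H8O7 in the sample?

85.5%

Total n(NaOH) added = 0.3148 x 0.04521 = 0.01423 mol.
n(HNO3) used = 0.3548 x 0.02300 = 0.008160 mol, which equals the excess n(NaOH).
So n(NaOH) consumed by the sample = 0.01423 - 0.008160 = 0.006072 mol.
n(C6H8O7) = 0.006072 / 3 = 0.002024 mol.
mass C6H8O7 = 0.002024 x 192.12 = 0.3888 g, so %C6H8O7 = 0.3888/0.4547 x 100 = 85.5%.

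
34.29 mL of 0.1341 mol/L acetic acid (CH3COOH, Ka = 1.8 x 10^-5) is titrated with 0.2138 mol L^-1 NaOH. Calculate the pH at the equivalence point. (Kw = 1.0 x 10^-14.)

n(CH3COOH) = 0.1341 x 0.03429 = 0.004598 mol; V(NaOH) at equivalence = 0.004598/0.2138 = 0.02151 L.
At equivalence all the acid is converted to CH3COO-; total volume = 0.03429 + 0.02151 = 0.05580 L, so [CH3COO-] = 0.004598/0.05580 = 0.08241 M.
Kb = Kw/Ka = 1.0e-14 / 1.8 x 10^-5 = 5.56e-10.
[OH^-] = sqrt(Kb x [CH3COO-]) = sqrt(5.56e-10 x 0.08241) = 6.77e-6 M.
pOH = 5.17, so pH = 14.00 - 5.17 = 8.83.

8.83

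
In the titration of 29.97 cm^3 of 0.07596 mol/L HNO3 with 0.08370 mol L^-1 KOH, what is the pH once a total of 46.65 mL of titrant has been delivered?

n(acid) = 0.07596 x 0.02997 = 0.002277 mol; n(KOH) added = 0.08370 x 0.04665 = 0.003905 mol.
Base is in excess by 0.003905 - 0.002277 = 0.001628 mol in a total volume of 0.07662 L.
[OH^-] = 0.001628/0.07662 = 0.02125 M, so pOH = 1.67 and pH = 14.00 - 1.67 = 12.33.

12.33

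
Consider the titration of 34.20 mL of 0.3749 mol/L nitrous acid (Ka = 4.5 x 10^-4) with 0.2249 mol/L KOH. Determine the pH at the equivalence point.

8.25

n(HNO2) = 0.3749 x 0.03420 = 0.01282 mol; V(KOH) at equivalence = 0.01282/0.2249 = 0.05701 L.
At equivalence all the acid is converted to NO2-; total volume = 0.03420 + 0.05701 = 0.09121 L, so [NO2-] = 0.01282/0.09121 = 0.1406 M.
Kb = Kw/Ka = 1.0e-14 / 4.5 x 10^-4 = 2.22e-11.
[OH^-] = sqrt(Kb x [NO2-]) = sqrt(2.22e-11 x 0.1406) = 1.77e-6 M.
pOH = 5.75, so pH = 14.00 - 5.75 = 8.25.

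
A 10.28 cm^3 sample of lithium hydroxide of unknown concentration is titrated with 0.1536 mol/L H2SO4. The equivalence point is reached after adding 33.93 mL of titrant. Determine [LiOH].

n(H2SO4) delivered = 0.1536 x 0.03393 = 0.005212 mol.
The reaction is 2 LiOH + 1 H2SO4, so n(LiOH) = 0.005212 x 2/1 = 0.01042 mol.
[LiOH] = 0.01042 mol / 0.01028 L = 1.01 M.

1.01 M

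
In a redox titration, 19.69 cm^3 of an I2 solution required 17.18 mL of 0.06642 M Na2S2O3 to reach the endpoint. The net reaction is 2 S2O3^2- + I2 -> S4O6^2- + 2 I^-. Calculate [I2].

n(Na2S2O3) = 0.06642 x 0.01718 = 0.001141 mol.
From the balanced equation, 2 mol Na2S2O3 reacts with 1 mol I2, so n(I2) = 0.001141 x 1/2 = 0.0005705 mol.
[I2] = 0.0005705 / 0.01969 L = 0.0290 M.

0.0290 M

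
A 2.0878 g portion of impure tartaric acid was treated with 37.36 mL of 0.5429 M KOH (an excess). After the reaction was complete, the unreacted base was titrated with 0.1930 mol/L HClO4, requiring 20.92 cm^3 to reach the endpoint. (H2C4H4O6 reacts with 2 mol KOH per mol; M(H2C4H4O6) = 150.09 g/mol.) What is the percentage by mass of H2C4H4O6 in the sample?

Total n(KOH) added = 0.5429 x 0.03736 = 0.02028 mol.
n(HClO4) used = 0.1930 x 0.02092 = 0.004038 mol, which equals the excess n(KOH).
So n(KOH) consumed by the sample = 0.02028 - 0.004038 = 0.01625 mol.
n(H2C4H4O6) = 0.01625 / 2 = 0.008123 mol.
mass H2C4H4O6 = 0.008123 x 150.09 = 1.219 g, so %H2C4H4O6 = 1.219/2.0878 x 100 = 58.4%.

58.4%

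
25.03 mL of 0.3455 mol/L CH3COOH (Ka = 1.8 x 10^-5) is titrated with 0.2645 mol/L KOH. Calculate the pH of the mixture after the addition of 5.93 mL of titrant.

Initial n(CH3COOH) = 0.3455 x 0.02503 = 0.008648 mol.
n(KOH) added = 0.2645 x 0.005930 = 0.001568 mol, converting that many moles of CH3COOH to CH3COO-.
Remaining n(CH3COOH) = 0.007079 mol; n(CH3COO-) = 0.001568 mol.
By Henderson-Hasselbalch, pH = pKa + log([A^-]/[HA]) = 4.74 + log(0.001568/0.007079) = 4.74 + (-0.65) = 4.09.

4.09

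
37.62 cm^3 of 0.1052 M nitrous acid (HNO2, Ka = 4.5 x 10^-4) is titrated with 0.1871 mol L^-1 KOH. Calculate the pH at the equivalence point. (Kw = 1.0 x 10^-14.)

n(HNO2) = 0.1052 x 0.03762 = 0.003958 mol; V(KOH) at equivalence = 0.003958/0.1871 = 0.02115 L.
At equivalence all the acid is converted to NO2-; total volume = 0.03762 + 0.02115 = 0.05877 L, so [NO2-] = 0.003958/0.05877 = 0.06734 M.
Kb = Kw/Ka = 1.0e-14 / 4.5 x 10^-4 = 2.22e-11.
[OH^-] = sqrt(Kb x [NO2-]) = sqrt(2.22e-11 x 0.06734) = 1.22e-6 M.
pOH = 5.91, so pH = 14.00 - 5.91 = 8.09.

8.09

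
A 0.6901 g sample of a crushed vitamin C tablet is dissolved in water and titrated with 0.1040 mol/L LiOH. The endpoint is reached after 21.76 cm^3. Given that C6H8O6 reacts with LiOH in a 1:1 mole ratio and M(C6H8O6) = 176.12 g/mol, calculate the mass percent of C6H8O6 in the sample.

n(LiOH) = 0.1040 x 0.02176 = 0.002263 mol.
n(C6H8O6) = 0.002263 / 1 = 0.002263 mol.
mass of C6H8O6 = 0.002263 x 176.12 = 0.3986 g.
% purity = 0.3986 / 0.6901 x 100 = 57.8%.

57.8%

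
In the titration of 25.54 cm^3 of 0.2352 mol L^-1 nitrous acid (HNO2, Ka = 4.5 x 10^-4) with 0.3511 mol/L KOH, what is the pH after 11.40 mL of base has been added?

Initial n(HNO2) = 0.2352 x 0.02554 = 0.006007 mol.
n(KOH) added = 0.3511 x 0.01140 = 0.004003 mol, converting that many moles of HNO2 to NO2-.
Remaining n(HNO2) = 0.002004 mol; n(NO2-) = 0.004003 mol.
By Henderson-Hasselbalch, pH = pKa + log([A^-]/[HA]) = 3.35 + log(0.004003/0.002004) = 3.35 + (+0.30) = 3.65.

3.65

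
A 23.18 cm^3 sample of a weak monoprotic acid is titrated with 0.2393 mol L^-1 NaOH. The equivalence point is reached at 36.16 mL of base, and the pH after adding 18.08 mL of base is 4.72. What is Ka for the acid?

18.08 mL is half of the equivalence volume, so this is the half-equivalence point where [HA] = [A^-].
At half-equivalence pH = pKa, so pKa = 4.72.
Ka = 10^(-4.72) = 1.9 x 10^-5.

1.9 x 10^-5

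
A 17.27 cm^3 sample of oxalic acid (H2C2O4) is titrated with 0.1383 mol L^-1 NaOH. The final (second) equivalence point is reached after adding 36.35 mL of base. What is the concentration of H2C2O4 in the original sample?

n(NaOH) = 0.1383 x 0.03635 = 0.005027 mol.
At the final (second) equivalence point, 2 mol OH^- react per mol H2C2O4, so n(H2C2O4) = 0.005027 / 2 = 0.002514 mol.
[H2C2O4] = 0.002514 / 0.01727 L = 0.146 M.

0.146 M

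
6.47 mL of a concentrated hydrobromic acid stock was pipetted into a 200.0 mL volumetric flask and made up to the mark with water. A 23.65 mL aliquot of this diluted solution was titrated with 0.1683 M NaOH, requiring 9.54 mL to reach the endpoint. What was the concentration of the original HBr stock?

2.10 M

n(NaOH) = 0.1683 x 0.009540 = 0.001606 mol.
n(HBr) in the aliquot = 0.001606 mol.
[diluted HBr] = 0.001606 / 0.02365 = 0.06789 M.
Dilution factor = 200.0/6.470 = 30.91, so [stock] = 0.06789 x 30.91 = 2.10 M.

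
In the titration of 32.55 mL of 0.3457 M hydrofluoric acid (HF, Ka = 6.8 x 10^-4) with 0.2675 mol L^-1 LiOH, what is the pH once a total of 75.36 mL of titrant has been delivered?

12.92

n(acid) = 0.3457 x 0.03255 = 0.01125 mol; n(LiOH) added = 0.2675 x 0.07536 = 0.02016 mol.
Base is in excess by 0.02016 - 0.01125 = 0.008906 mol in a total volume of 0.1079 L.
[OH^-] = 0.008906/0.1079 = 0.08253 M, so pOH = 1.08 and pH = 14.00 - 1.08 = 12.92.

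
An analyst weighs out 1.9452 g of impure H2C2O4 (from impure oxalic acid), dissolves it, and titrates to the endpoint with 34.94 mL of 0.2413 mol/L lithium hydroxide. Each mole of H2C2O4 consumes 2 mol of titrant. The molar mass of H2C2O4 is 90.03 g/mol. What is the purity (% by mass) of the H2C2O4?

n(LiOH) = 0.2413 x 0.03494 = 0.008431 mol.
n(H2C2O4) = 0.008431 / 2 = 0.004216 mol.
mass of H2C2O4 = 0.004216 x 90.03 = 0.3795 g.
% purity = 0.3795 / 1.9452 x 100 = 19.5%.

19.5%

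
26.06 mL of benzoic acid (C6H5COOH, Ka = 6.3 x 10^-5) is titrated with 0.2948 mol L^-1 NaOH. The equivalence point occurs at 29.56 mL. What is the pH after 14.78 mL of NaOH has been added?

4.20

14.78 mL is exactly half the equivalence volume (29.56/2), i.e. the half-equivalence point.
There, n(HA) = n(A^-), so pH = pKa = -log(6.3 x 10^-5) = 4.20.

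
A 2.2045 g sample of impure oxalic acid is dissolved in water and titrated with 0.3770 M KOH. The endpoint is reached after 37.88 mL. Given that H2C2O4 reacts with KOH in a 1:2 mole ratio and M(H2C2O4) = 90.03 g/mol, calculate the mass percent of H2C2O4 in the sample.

n(KOH) = 0.3770 x 0.03788 = 0.01428 mol.
n(H2C2O4) = 0.01428 / 2 = 0.007140 mol.
mass of H2C2O4 = 0.007140 x 90.03 = 0.6428 g.
% purity = 0.6428 / 2.2045 x 100 = 29.2%.

29.2%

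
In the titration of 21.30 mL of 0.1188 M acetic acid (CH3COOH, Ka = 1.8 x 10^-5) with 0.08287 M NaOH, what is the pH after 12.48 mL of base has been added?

Initial n(CH3COOH) = 0.1188 x 0.02130 = 0.002530 mol.
n(NaOH) added = 0.08287 x 0.01248 = 0.001034 mol, converting that many moles of CH3COOH to CH3COO-.
Remaining n(CH3COOH) = 0.001496 mol; n(CH3COO-) = 0.001034 mol.
By Henderson-Hasselbalch, pH = pKa + log([A^-]/[HA]) = 4.74 + log(0.001034/0.001496) = 4.74 + (-0.16) = 4.58.

4.58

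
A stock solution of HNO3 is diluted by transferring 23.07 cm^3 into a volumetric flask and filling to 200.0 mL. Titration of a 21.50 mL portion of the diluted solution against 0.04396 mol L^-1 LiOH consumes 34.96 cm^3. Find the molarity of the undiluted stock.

n(LiOH) = 0.04396 x 0.03496 = 0.001537 mol.
n(HNO3) in the aliquot = 0.001537 mol.
[diluted HNO3] = 0.001537 / 0.02150 = 0.07148 M.
Dilution factor = 200.0/23.07 = 8.669, so [stock] = 0.07148 x 8.669 = 0.620 M.

0.620 M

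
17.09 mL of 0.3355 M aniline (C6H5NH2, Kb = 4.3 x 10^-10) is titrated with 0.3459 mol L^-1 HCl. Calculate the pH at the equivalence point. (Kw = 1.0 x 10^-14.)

2.70

n(C6H5NH2) = 0.3355 x 0.01709 = 0.005734 mol; V(HCl) at equivalence = 0.005734/0.3459 = 0.01658 L.
At equivalence the base is fully converted to C6H5NH3+; total volume = 0.03367 L, so [C6H5NH3+] = 0.005734/0.03367 = 0.1703 M.
Ka(C6H5NH3+) = Kw/Kb = 1.0e-14 / 4.3 x 10^-10 = 2.33e-5.
[H^+] = sqrt(Ka x [C6H5NH3+]) = sqrt(2.33e-5 x 0.1703) = 0.00199 M.
pH = -log(0.00199) = 2.70.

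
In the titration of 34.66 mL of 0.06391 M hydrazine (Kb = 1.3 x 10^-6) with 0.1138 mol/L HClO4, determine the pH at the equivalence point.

n(N2H4) = 0.06391 x 0.03466 = 0.002215 mol; V(HClO4) at equivalence = 0.002215/0.1138 = 0.01947 L.
At equivalence the base is fully converted to N2H5+; total volume = 0.05413 L, so [N2H5+] = 0.002215/0.05413 = 0.04093 M.
Ka(N2H5+) = Kw/Kb = 1.0e-14 / 1.3 x 10^-6 = 7.69e-9.
[H^+] = sqrt(Ka x [N2H5+]) = sqrt(7.69e-9 x 0.04093) = 1.77e-5 M.
pH = -log(1.77e-5) = 4.75.

4.75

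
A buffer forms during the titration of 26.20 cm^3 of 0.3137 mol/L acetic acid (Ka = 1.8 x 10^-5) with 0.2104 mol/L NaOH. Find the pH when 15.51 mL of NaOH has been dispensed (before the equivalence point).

4.56

Initial n(CH3COOH) = 0.3137 x 0.02620 = 0.008219 mol.
n(NaOH) added = 0.2104 x 0.01551 = 0.003263 mol, converting that many moles of CH3COOH to CH3COO-.
Remaining n(CH3COOH) = 0.004956 mol; n(CH3COO-) = 0.003263 mol.
By Henderson-Hasselbalch, pH = pKa + log([A^-]/[HA]) = 4.74 + log(0.003263/0.004956) = 4.74 + (-0.18) = 4.56.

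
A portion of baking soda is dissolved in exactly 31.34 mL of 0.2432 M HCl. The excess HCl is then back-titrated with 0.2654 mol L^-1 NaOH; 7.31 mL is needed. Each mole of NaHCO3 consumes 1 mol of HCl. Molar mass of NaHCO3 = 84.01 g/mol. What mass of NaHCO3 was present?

Total n(HCl) added = 0.2432 x 0.03134 = 0.007622 mol.
n(NaOH) used = 0.2654 x 0.007310 = 0.001940 mol, which equals the excess n(HCl).
So n(HCl) consumed by the sample = 0.007622 - 0.001940 = 0.005682 mol.
n(NaHCO3) = 0.005682 / 1 = 0.005682 mol.
mass = 0.005682 mol x 84.01 g/mol = 0.477 g.

0.477 g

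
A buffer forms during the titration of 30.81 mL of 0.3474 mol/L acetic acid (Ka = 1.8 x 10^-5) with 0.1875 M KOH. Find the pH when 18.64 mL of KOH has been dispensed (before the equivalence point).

4.43

Initial n(CH3COOH) = 0.3474 x 0.03081 = 0.01070 mol.
n(KOH) added = 0.1875 x 0.01864 = 0.003495 mol, converting that many moles of CH3COOH to CH3COO-.
Remaining n(CH3COOH) = 0.007208 mol; n(CH3COO-) = 0.003495 mol.
By Henderson-Hasselbalch, pH = pKa + log([A^-]/[HA]) = 4.74 + log(0.003495/0.007208) = 4.74 + (-0.31) = 4.43.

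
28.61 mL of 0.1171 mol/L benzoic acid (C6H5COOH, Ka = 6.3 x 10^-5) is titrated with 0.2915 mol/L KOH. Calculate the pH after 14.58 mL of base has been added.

n(acid) = 0.1171 x 0.02861 = 0.003350 mol; n(KOH) added = 0.2915 x 0.01458 = 0.004250 mol.
Base is in excess by 0.004250 - 0.003350 = 0.0008998 mol in a total volume of 0.04319 L.
[OH^-] = 0.0008998/0.04319 = 0.02083 M, so pOH = 1.68 and pH = 14.00 - 1.68 = 12.32.

12.32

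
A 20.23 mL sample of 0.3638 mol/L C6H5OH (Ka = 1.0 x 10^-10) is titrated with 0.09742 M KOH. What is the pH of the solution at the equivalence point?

11.44

n(C6H5OH) = 0.3638 x 0.02023 = 0.007360 mol; V(KOH) at equivalence = 0.007360/0.09742 = 0.07555 L.
At equivalence all the acid is converted to C6H5O-; total volume = 0.02023 + 0.07555 = 0.09578 L, so [C6H5O-] = 0.007360/0.09578 = 0.07684 M.
Kb = Kw/Ka = 1.0e-14 / 1.0 x 10^-10 = 0.000100.
[OH^-] = sqrt(Kb x [C6H5O-]) = sqrt(0.000100 x 0.07684) = 0.00277 M.
pOH = 2.56, so pH = 14.00 - 2.56 = 11.44.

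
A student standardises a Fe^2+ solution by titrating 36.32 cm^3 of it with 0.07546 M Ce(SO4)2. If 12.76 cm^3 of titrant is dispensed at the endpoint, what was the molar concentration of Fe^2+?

0.0265 M

n(Ce(SO4)2) = 0.07546 x 0.01276 = 0.0009629 mol.
From the balanced equation, 1 mol Ce(SO4)2 reacts with 1 mol Fe^2+, so n(Fe^2+) = 0.0009629 x 1/1 = 0.0009629 mol.
[Fe^2+] = 0.0009629 / 0.03632 L = 0.0265 M.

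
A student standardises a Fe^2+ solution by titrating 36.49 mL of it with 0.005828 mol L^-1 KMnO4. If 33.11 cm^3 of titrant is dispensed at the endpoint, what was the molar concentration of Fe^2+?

n(KMnO4) = 0.005828 x 0.03311 = 0.0001930 mol.
From the balanced equation, 1 mol KMnO4 reacts with 5 mol Fe^2+, so n(Fe^2+) = 0.0001930 x 5/1 = 0.0009648 mol.
[Fe^2+] = 0.0009648 / 0.03649 L = 0.0264 M.

0.0264 M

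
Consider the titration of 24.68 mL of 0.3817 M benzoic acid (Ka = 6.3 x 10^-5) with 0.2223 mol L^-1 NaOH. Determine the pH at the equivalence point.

8.67

n(C6H5COOH) = 0.3817 x 0.02468 = 0.009420 mol; V(NaOH) at equivalence = 0.009420/0.2223 = 0.04238 L.
At equivalence all the acid is converted to C6H5COO-; total volume = 0.02468 + 0.04238 = 0.06706 L, so [C6H5COO-] = 0.009420/0.06706 = 0.1405 M.
Kb = Kw/Ka = 1.0e-14 / 6.3 x 10^-5 = 1.59e-10.
[OH^-] = sqrt(Kb x [C6H5COO-]) = sqrt(1.59e-10 x 0.1405) = 4.72e-6 M.
pOH = 5.33, so pH = 14.00 - 5.33 = 8.67.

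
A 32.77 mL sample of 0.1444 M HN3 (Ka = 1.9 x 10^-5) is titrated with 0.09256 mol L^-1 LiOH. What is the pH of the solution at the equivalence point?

n(HN3) = 0.1444 x 0.03277 = 0.004732 mol; V(LiOH) at equivalence = 0.004732/0.09256 = 0.05112 L.
At equivalence all the acid is converted to N3-; total volume = 0.03277 + 0.05112 = 0.08389 L, so [N3-] = 0.004732/0.08389 = 0.05640 M.
Kb = Kw/Ka = 1.0e-14 / 1.9 x 10^-5 = 5.26e-10.
[OH^-] = sqrt(Kb x [N3-]) = sqrt(5.26e-10 x 0.05640) = 5.45e-6 M.
pOH = 5.26, so pH = 14.00 - 5.26 = 8.74.

8.74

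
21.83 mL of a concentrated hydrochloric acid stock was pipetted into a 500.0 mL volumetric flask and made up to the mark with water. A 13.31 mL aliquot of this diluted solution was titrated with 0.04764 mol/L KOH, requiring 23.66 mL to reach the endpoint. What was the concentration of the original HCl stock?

1.94 M

n(KOH) = 0.04764 x 0.02366 = 0.001127 mol.
n(HCl) in the aliquot = 0.001127 mol.
[diluted HCl] = 0.001127 / 0.01331 = 0.08469 M.
Dilution factor = 500.0/21.83 = 22.90, so [stock] = 0.08469 x 22.90 = 1.94 M.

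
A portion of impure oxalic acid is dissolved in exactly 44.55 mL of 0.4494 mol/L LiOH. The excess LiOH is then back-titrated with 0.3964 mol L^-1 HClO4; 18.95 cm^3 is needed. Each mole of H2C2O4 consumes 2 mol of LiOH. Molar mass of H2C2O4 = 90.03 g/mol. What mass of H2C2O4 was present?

Total n(LiOH) added = 0.4494 x 0.04455 = 0.02002 mol.
n(HClO4) used = 0.3964 x 0.01895 = 0.007512 mol, which equals the excess n(LiOH).
So n(LiOH) consumed by the sample = 0.02002 - 0.007512 = 0.01251 mol.
n(H2C2O4) = 0.01251 / 2 = 0.006254 mol.
mass = 0.006254 mol x 90.03 g/mol = 0.563 g.

0.563 g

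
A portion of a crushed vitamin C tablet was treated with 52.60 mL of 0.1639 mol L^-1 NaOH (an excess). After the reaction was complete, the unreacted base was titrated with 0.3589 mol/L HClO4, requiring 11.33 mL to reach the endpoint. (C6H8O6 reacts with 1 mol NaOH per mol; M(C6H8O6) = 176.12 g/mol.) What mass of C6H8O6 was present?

Total n(NaOH) added = 0.1639 x 0.05260 = 0.008621 mol.
n(HClO4) used = 0.3589 x 0.01133 = 0.004066 mol, which equals the excess n(NaOH).
So n(NaOH) consumed by the sample = 0.008621 - 0.004066 = 0.004555 mol.
n(C6H8O6) = 0.004555 / 1 = 0.004555 mol.
mass = 0.004555 mol x 176.12 g/mol = 0.802 g.

0.802 g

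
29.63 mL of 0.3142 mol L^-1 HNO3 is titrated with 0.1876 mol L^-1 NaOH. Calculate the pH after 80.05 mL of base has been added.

12.72

n(acid) = 0.3142 x 0.02963 = 0.009310 mol; n(NaOH) added = 0.1876 x 0.08005 = 0.01502 mol.
Base is in excess by 0.01502 - 0.009310 = 0.005708 mol in a total volume of 0.1097 L.
[OH^-] = 0.005708/0.1097 = 0.05204 M, so pOH = 1.28 and pH = 14.00 - 1.28 = 12.72.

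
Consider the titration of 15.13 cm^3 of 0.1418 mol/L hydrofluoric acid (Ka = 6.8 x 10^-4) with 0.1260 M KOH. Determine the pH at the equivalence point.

n(HF) = 0.1418 x 0.01513 = 0.002145 mol; V(KOH) at equivalence = 0.002145/0.1260 = 0.01703 L.
At equivalence all the acid is converted to F-; total volume = 0.01513 + 0.01703 = 0.03216 L, so [F-] = 0.002145/0.03216 = 0.06672 M.
Kb = Kw/Ka = 1.0e-14 / 6.8 x 10^-4 = 1.47e-11.
[OH^-] = sqrt(Kb x [F-]) = sqrt(1.47e-11 x 0.06672) = 9.91e-7 M.
pOH = 6.00, so pH = 14.00 - 6.00 = 8.00.

8.00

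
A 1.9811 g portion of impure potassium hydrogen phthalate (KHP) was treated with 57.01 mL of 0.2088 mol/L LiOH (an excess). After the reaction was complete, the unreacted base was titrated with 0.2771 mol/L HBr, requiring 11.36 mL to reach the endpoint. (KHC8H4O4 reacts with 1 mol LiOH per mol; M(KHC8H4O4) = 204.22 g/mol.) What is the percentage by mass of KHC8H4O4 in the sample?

90.3%

Total n(LiOH) added = 0.2088 x 0.05701 = 0.01190 mol.
n(HBr) used = 0.2771 x 0.01136 = 0.003148 mol, which equals the excess n(LiOH).
So n(LiOH) consumed by the sample = 0.01190 - 0.003148 = 0.008756 mol.
n(KHC8H4O4) = 0.008756 / 1 = 0.008756 mol.
mass KHC8H4O4 = 0.008756 x 204.22 = 1.788 g, so %KHC8H4O4 = 1.788/1.9811 x 100 = 90.3%.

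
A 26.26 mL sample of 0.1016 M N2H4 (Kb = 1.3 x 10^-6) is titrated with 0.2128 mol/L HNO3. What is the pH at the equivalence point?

n(N2H4) = 0.1016 x 0.02626 = 0.002668 mol; V(HNO3) at equivalence = 0.002668/0.2128 = 0.01254 L.
At equivalence the base is fully converted to N2H5+; total volume = 0.03880 L, so [N2H5+] = 0.002668/0.03880 = 0.06877 M.
Ka(N2H5+) = Kw/Kb = 1.0e-14 / 1.3 x 10^-6 = 7.69e-9.
[H^+] = sqrt(Ka x [N2H5+]) = sqrt(7.69e-9 x 0.06877) = 2.30e-5 M.
pH = -log(2.30e-5) = 4.64.

4.64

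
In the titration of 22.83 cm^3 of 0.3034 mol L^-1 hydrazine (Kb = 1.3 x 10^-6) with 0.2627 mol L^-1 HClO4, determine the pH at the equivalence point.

n(N2H4) = 0.3034 x 0.02283 = 0.006927 mol; V(HClO4) at equivalence = 0.006927/0.2627 = 0.02637 L.
At equivalence the base is fully converted to N2H5+; total volume = 0.04920 L, so [N2H5+] = 0.006927/0.04920 = 0.1408 M.
Ka(N2H5+) = Kw/Kb = 1.0e-14 / 1.3 x 10^-6 = 7.69e-9.
[H^+] = sqrt(Ka x [N2H5+]) = sqrt(7.69e-9 x 0.1408) = 3.29e-5 M.
pH = -log(3.29e-5) = 4.48.

4.48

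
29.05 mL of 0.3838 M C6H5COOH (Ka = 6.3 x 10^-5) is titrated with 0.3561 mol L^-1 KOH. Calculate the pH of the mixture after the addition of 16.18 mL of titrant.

4.23

Initial n(C6H5COOH) = 0.3838 x 0.02905 = 0.01115 mol.
n(KOH) added = 0.3561 x 0.01618 = 0.005762 mol, converting that many moles of C6H5COOH to C6H5COO-.
Remaining n(C6H5COOH) = 0.005388 mol; n(C6H5COO-) = 0.005762 mol.
By Henderson-Hasselbalch, pH = pKa + log([A^-]/[HA]) = 4.20 + log(0.005762/0.005388) = 4.20 + (+0.03) = 4.23.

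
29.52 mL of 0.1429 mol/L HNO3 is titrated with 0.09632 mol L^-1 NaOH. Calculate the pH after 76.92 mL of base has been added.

n(acid) = 0.1429 x 0.02952 = 0.004218 mol; n(NaOH) added = 0.09632 x 0.07692 = 0.007409 mol.
Base is in excess by 0.007409 - 0.004218 = 0.003191 mol in a total volume of 0.1064 L.
[OH^-] = 0.003191/0.1064 = 0.02997 M, so pOH = 1.52 and pH = 14.00 - 1.52 = 12.48.

12.48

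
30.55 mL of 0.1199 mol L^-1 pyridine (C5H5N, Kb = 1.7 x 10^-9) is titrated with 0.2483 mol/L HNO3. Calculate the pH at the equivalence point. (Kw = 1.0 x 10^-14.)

3.16

n(C5H5N) = 0.1199 x 0.03055 = 0.003663 mol; V(HNO3) at equivalence = 0.003663/0.2483 = 0.01475 L.
At equivalence the base is fully converted to C5H5NH+; total volume = 0.04530 L, so [C5H5NH+] = 0.003663/0.04530 = 0.08086 M.
Ka(C5H5NH+) = Kw/Kb = 1.0e-14 / 1.7 x 10^-9 = 5.88e-6.
[H^+] = sqrt(Ka x [C5H5NH+]) = sqrt(5.88e-6 x 0.08086) = 0.000690 M.
pH = -log(0.000690) = 3.16.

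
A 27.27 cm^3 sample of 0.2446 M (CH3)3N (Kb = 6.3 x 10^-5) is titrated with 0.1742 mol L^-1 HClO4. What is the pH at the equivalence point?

n((CH3)3N) = 0.2446 x 0.02727 = 0.006670 mol; V(HClO4) at equivalence = 0.006670/0.1742 = 0.03829 L.
At equivalence the base is fully converted to (CH3)3NH+; total volume = 0.06556 L, so [(CH3)3NH+] = 0.006670/0.06556 = 0.1017 M.
Ka((CH3)3NH+) = Kw/Kb = 1.0e-14 / 6.3 x 10^-5 = 1.59e-10.
[H^+] = sqrt(Ka x [(CH3)3NH+]) = sqrt(1.59e-10 x 0.1017) = 4.02e-6 M.
pH = -log(4.02e-6) = 5.40.

5.40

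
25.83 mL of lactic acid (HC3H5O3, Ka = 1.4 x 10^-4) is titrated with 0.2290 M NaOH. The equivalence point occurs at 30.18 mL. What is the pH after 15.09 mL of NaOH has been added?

3.85

15.09 mL is exactly half the equivalence volume (30.18/2), i.e. the half-equivalence point.
There, n(HA) = n(A^-), so pH = pKa = -log(1.4 x 10^-4) = 3.85.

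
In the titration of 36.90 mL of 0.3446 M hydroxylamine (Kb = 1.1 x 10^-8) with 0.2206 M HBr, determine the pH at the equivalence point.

n(NH2OH) = 0.3446 x 0.03690 = 0.01272 mol; V(HBr) at equivalence = 0.01272/0.2206 = 0.05764 L.
At equivalence the base is fully converted to NH3OH+; total volume = 0.09454 L, so [NH3OH+] = 0.01272/0.09454 = 0.1345 M.
Ka(NH3OH+) = Kw/Kb = 1.0e-14 / 1.1 x 10^-8 = 9.09e-7.
[H^+] = sqrt(Ka x [NH3OH+]) = sqrt(9.09e-7 x 0.1345) = 0.000350 M.
pH = -log(0.000350) = 3.46.

3.46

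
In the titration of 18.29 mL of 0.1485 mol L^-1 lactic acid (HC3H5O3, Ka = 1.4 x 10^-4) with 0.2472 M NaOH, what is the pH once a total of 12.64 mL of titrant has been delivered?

12.12

n(acid) = 0.1485 x 0.01829 = 0.002716 mol; n(NaOH) added = 0.2472 x 0.01264 = 0.003125 mol.
Base is in excess by 0.003125 - 0.002716 = 0.0004085 mol in a total volume of 0.03093 L.
[OH^-] = 0.0004085/0.03093 = 0.01321 M, so pOH = 1.88 and pH = 14.00 - 1.88 = 12.12.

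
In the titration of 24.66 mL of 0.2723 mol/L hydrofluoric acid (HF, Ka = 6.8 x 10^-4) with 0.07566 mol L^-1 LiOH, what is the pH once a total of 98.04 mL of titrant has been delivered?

n(acid) = 0.2723 x 0.02466 = 0.006715 mol; n(LiOH) added = 0.07566 x 0.09804 = 0.007418 mol.
Base is in excess by 0.007418 - 0.006715 = 0.0007028 mol in a total volume of 0.1227 L.
[OH^-] = 0.0007028/0.1227 = 0.005728 M, so pOH = 2.24 and pH = 14.00 - 2.24 = 11.76.

11.76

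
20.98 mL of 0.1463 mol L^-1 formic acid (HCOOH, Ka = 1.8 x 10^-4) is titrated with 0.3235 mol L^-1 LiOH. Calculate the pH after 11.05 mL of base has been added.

12.20

n(acid) = 0.1463 x 0.02098 = 0.003069 mol; n(LiOH) added = 0.3235 x 0.01105 = 0.003575 mol.
Base is in excess by 0.003575 - 0.003069 = 0.0005053 mol in a total volume of 0.03203 L.
[OH^-] = 0.0005053/0.03203 = 0.01578 M, so pOH = 1.80 and pH = 14.00 - 1.80 = 12.20.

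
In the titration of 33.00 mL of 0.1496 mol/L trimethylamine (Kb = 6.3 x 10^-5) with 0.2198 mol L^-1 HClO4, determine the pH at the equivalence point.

n((CH3)3N) = 0.1496 x 0.03300 = 0.004937 mol; V(HClO4) at equivalence = 0.004937/0.2198 = 0.02246 L.
At equivalence the base is fully converted to (CH3)3NH+; total volume = 0.05546 L, so [(CH3)3NH+] = 0.004937/0.05546 = 0.08901 M.
Ka((CH3)3NH+) = Kw/Kb = 1.0e-14 / 6.3 x 10^-5 = 1.59e-10.
[H^+] = sqrt(Ka x [(CH3)3NH+]) = sqrt(1.59e-10 x 0.08901) = 3.76e-6 M.
pH = -log(3.76e-6) = 5.42.

5.42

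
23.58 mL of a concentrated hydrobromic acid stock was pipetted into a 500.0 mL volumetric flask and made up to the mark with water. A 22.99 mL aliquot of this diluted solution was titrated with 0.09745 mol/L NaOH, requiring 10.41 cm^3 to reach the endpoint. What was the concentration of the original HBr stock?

0.936 M

n(NaOH) = 0.09745 x 0.01041 = 0.001014 mol.
n(HBr) in the aliquot = 0.001014 mol.
[diluted HBr] = 0.001014 / 0.02299 = 0.04413 M.
Dilution factor = 500.0/23.58 = 21.20, so [stock] = 0.04413 x 21.20 = 0.936 M.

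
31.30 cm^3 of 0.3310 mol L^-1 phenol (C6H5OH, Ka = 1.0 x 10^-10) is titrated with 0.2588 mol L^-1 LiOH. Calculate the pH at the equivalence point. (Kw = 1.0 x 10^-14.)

11.58

n(C6H5OH) = 0.3310 x 0.03130 = 0.01036 mol; V(LiOH) at equivalence = 0.01036/0.2588 = 0.04003 L.
At equivalence all the acid is converted to C6H5O-; total volume = 0.03130 + 0.04003 = 0.07133 L, so [C6H5O-] = 0.01036/0.07133 = 0.1452 M.
Kb = Kw/Ka = 1.0e-14 / 1.0 x 10^-10 = 0.000100.
[OH^-] = sqrt(Kb x [C6H5O-]) = sqrt(0.000100 x 0.1452) = 0.00381 M.
pOH = 2.42, so pH = 14.00 - 2.42 = 11.58.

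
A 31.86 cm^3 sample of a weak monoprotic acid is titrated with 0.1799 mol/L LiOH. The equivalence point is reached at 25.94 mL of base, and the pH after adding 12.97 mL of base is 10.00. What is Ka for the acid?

1.0 x 10^-10

12.97 mL is half of the equivalence volume, so this is the half-equivalence point where [HA] = [A^-].
At half-equivalence pH = pKa, so pKa = 10.00.
Ka = 10^(-10.00) = 1.0 x 10^-10.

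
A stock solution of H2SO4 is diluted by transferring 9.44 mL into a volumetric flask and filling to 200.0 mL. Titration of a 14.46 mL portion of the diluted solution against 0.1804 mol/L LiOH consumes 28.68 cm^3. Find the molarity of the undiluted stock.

n(LiOH) = 0.1804 x 0.02868 = 0.005174 mol.
n(H2SO4) in the aliquot = 0.005174 x 1/2 = 0.002587 mol.
[diluted H2SO4] = 0.002587 / 0.01446 = 0.1789 M.
Dilution factor = 200.0/9.440 = 21.19, so [stock] = 0.1789 x 21.19 = 3.79 M.

3.79 M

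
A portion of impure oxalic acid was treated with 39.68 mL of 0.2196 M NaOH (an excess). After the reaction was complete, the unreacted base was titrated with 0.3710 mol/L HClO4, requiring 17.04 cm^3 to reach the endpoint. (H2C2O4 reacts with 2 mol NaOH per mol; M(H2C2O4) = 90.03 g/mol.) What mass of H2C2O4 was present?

0.108 g

Total n(NaOH) added = 0.2196 x 0.03968 = 0.008714 mol.
n(HClO4) used = 0.3710 x 0.01704 = 0.006322 mol, which equals the excess n(NaOH).
So n(NaOH) consumed by the sample = 0.008714 - 0.006322 = 0.002392 mol.
n(H2C2O4) = 0.002392 / 2 = 0.001196 mol.
mass = 0.001196 mol x 90.03 g/mol = 0.108 g.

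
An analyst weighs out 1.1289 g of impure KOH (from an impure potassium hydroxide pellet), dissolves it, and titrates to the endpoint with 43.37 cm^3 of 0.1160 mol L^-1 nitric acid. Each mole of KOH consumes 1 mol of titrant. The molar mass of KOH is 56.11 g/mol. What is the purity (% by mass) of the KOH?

n(HNO3) = 0.1160 x 0.04337 = 0.005031 mol.
n(KOH) = 0.005031 / 1 = 0.005031 mol.
mass of KOH = 0.005031 x 56.11 = 0.2823 g.
% purity = 0.2823 / 1.1289 x 100 = 25.0%.

25.0%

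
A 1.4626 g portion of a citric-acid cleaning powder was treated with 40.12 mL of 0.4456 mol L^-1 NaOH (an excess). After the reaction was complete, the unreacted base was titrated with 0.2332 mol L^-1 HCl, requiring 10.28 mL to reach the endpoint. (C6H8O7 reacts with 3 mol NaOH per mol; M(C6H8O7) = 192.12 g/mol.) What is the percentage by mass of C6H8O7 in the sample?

67.8%

Total n(NaOH) added = 0.4456 x 0.04012 = 0.01788 mol.
n(HCl) used = 0.2332 x 0.01028 = 0.002397 mol, which equals the excess n(NaOH).
So n(NaOH) consumed by the sample = 0.01788 - 0.002397 = 0.01548 mol.
n(C6H8O7) = 0.01548 / 3 = 0.005160 mol.
mass C6H8O7 = 0.005160 x 192.12 = 0.9914 g, so %C6H8O7 = 0.9914/1.4626 x 100 = 67.8%.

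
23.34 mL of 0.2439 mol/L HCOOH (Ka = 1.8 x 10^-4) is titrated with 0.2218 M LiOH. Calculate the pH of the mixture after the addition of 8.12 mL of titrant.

Initial n(HCOOH) = 0.2439 x 0.02334 = 0.005693 mol.
n(LiOH) added = 0.2218 x 0.008120 = 0.001801 mol, converting that many moles of HCOOH to HCOO-.
Remaining n(HCOOH) = 0.003892 mol; n(HCOO-) = 0.001801 mol.
By Henderson-Hasselbalch, pH = pKa + log([A^-]/[HA]) = 3.74 + log(0.001801/0.003892) = 3.74 + (-0.33) = 3.41.

3.41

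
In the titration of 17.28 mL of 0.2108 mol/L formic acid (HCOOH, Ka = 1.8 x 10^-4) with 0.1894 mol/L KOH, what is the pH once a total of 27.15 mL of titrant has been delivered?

n(acid) = 0.2108 x 0.01728 = 0.003643 mol; n(KOH) added = 0.1894 x 0.02715 = 0.005142 mol.
Base is in excess by 0.005142 - 0.003643 = 0.001500 mol in a total volume of 0.04443 L.
[OH^-] = 0.001500/0.04443 = 0.03375 M, so pOH = 1.47 and pH = 14.00 - 1.47 = 12.53.

12.53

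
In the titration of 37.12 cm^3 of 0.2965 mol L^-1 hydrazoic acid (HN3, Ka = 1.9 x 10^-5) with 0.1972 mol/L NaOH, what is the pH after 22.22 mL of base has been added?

Initial n(HN3) = 0.2965 x 0.03712 = 0.01101 mol.
n(NaOH) added = 0.1972 x 0.02222 = 0.004382 mol, converting that many moles of HN3 to N3-.
Remaining n(HN3) = 0.006624 mol; n(N3-) = 0.004382 mol.
By Henderson-Hasselbalch, pH = pKa + log([A^-]/[HA]) = 4.72 + log(0.004382/0.006624) = 4.72 + (-0.18) = 4.54.

4.54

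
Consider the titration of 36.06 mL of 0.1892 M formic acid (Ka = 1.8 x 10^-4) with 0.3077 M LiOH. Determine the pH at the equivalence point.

8.41

n(HCOOH) = 0.1892 x 0.03606 = 0.006823 mol; V(LiOH) at equivalence = 0.006823/0.3077 = 0.02217 L.
At equivalence all the acid is converted to HCOO-; total volume = 0.03606 + 0.02217 = 0.05823 L, so [HCOO-] = 0.006823/0.05823 = 0.1172 M.
Kb = Kw/Ka = 1.0e-14 / 1.8 x 10^-4 = 5.56e-11.
[OH^-] = sqrt(Kb x [HCOO-]) = sqrt(5.56e-11 x 0.1172) = 2.55e-6 M.
pOH = 5.59, so pH = 14.00 - 5.59 = 8.41.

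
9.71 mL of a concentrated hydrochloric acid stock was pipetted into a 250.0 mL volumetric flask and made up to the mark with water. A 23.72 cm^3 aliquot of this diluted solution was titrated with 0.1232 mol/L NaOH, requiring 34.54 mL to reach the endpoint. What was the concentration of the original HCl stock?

n(NaOH) = 0.1232 x 0.03454 = 0.004255 mol.
n(HCl) in the aliquot = 0.004255 mol.
[diluted HCl] = 0.004255 / 0.02372 = 0.1794 M.
Dilution factor = 250.0/9.710 = 25.75, so [stock] = 0.1794 x 25.75 = 4.62 M.

4.62 M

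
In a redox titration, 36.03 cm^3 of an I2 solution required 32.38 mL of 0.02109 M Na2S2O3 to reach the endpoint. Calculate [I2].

n(Na2S2O3) = 0.02109 x 0.03238 = 0.0006829 mol.
From the balanced equation, 2 mol Na2S2O3 reacts with 1 mol I2, so n(I2) = 0.0006829 x 1/2 = 0.0003414 mol.
[I2] = 0.0003414 / 0.03603 L = 0.00948 M.

0.00948 M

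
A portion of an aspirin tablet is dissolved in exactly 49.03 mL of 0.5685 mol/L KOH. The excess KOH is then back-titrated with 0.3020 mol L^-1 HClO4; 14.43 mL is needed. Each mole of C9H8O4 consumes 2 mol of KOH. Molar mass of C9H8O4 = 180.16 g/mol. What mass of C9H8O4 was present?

Total n(KOH) added = 0.5685 x 0.04903 = 0.02787 mol.
n(HClO4) used = 0.3020 x 0.01443 = 0.004358 mol, which equals the excess n(KOH).
So n(KOH) consumed by the sample = 0.02787 - 0.004358 = 0.02352 mol.
n(C9H8O4) = 0.02352 / 2 = 0.01176 mol.
mass = 0.01176 mol x 180.16 g/mol = 2.12 g.

2.12 g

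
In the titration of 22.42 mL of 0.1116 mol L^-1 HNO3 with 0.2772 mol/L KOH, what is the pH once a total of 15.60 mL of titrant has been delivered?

n(acid) = 0.1116 x 0.02242 = 0.002502 mol; n(KOH) added = 0.2772 x 0.01560 = 0.004324 mol.
Base is in excess by 0.004324 - 0.002502 = 0.001822 mol in a total volume of 0.03802 L.
[OH^-] = 0.001822/0.03802 = 0.04793 M, so pOH = 1.32 and pH = 14.00 - 1.32 = 12.68.

12.68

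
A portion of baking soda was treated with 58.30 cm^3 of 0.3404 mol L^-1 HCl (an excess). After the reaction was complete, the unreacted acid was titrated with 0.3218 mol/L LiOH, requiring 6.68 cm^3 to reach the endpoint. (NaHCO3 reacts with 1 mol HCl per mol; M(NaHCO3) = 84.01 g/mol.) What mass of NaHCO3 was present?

1.49 g

Total n(HCl) added = 0.3404 x 0.05830 = 0.01985 mol.
n(LiOH) used = 0.3218 x 0.006680 = 0.002150 mol, which equals the excess n(HCl).
So n(HCl) consumed by the sample = 0.01985 - 0.002150 = 0.01770 mol.
n(NaHCO3) = 0.01770 / 1 = 0.01770 mol.
mass = 0.01770 mol x 84.01 g/mol = 1.49 g.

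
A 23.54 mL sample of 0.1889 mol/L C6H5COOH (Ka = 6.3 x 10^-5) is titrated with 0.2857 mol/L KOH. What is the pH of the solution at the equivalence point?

8.63

n(C6H5COOH) = 0.1889 x 0.02354 = 0.004447 mol; V(KOH) at equivalence = 0.004447/0.2857 = 0.01556 L.
At equivalence all the acid is converted to C6H5COO-; total volume = 0.02354 + 0.01556 = 0.03910 L, so [C6H5COO-] = 0.004447/0.03910 = 0.1137 M.
Kb = Kw/Ka = 1.0e-14 / 6.3 x 10^-5 = 1.59e-10.
[OH^-] = sqrt(Kb x [C6H5COO-]) = sqrt(1.59e-10 x 0.1137) = 4.25e-6 M.
pOH = 5.37, so pH = 14.00 - 5.37 = 8.63.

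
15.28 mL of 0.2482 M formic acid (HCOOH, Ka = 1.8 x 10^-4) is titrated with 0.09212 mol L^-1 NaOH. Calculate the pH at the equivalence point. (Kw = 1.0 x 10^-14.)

8.29

n(HCOOH) = 0.2482 x 0.01528 = 0.003792 mol; V(NaOH) at equivalence = 0.003792/0.09212 = 0.04117 L.
At equivalence all the acid is converted to HCOO-; total volume = 0.01528 + 0.04117 = 0.05645 L, so [HCOO-] = 0.003792/0.05645 = 0.06718 M.
Kb = Kw/Ka = 1.0e-14 / 1.8 x 10^-4 = 5.56e-11.
[OH^-] = sqrt(Kb x [HCOO-]) = sqrt(5.56e-11 x 0.06718) = 1.93e-6 M.
pOH = 5.71, so pH = 14.00 - 5.71 = 8.29.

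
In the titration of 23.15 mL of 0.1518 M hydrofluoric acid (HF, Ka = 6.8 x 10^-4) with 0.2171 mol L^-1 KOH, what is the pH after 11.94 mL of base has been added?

Initial n(HF) = 0.1518 x 0.02315 = 0.003514 mol.
n(KOH) added = 0.2171 x 0.01194 = 0.002592 mol, converting that many moles of HF to F-.
Remaining n(HF) = 0.0009220 mol; n(F-) = 0.002592 mol.
By Henderson-Hasselbalch, pH = pKa + log([A^-]/[HA]) = 3.17 + log(0.002592/0.0009220) = 3.17 + (+0.45) = 3.62.

3.62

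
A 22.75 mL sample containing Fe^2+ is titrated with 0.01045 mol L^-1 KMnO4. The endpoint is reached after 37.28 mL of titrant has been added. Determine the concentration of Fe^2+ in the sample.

0.0856 M

n(KMnO4) = 0.01045 x 0.03728 = 0.0003896 mol.
From the balanced equation, 1 mol KMnO4 reacts with 5 mol Fe^2+, so n(Fe^2+) = 0.0003896 x 5/1 = 0.001948 mol.
[Fe^2+] = 0.001948 / 0.02275 L = 0.0856 M.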